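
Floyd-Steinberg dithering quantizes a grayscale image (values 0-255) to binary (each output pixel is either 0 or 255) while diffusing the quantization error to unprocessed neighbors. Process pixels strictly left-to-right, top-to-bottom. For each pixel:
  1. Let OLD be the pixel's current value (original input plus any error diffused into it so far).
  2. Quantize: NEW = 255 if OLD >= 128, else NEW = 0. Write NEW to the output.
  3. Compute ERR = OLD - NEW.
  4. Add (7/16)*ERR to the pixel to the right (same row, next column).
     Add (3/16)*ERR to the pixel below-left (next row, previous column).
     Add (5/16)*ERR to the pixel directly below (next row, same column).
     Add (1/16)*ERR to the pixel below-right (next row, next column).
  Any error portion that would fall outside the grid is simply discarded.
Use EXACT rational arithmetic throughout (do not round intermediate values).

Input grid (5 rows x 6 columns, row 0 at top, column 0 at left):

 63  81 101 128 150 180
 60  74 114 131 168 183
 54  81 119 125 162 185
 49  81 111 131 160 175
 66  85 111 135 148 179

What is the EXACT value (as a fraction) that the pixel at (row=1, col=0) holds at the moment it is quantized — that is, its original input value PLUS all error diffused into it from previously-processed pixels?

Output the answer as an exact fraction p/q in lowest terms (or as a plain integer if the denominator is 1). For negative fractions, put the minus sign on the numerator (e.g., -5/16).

(0,0): OLD=63 → NEW=0, ERR=63
(0,1): OLD=1737/16 → NEW=0, ERR=1737/16
(0,2): OLD=38015/256 → NEW=255, ERR=-27265/256
(0,3): OLD=333433/4096 → NEW=0, ERR=333433/4096
(0,4): OLD=12164431/65536 → NEW=255, ERR=-4547249/65536
(0,5): OLD=156912937/1048576 → NEW=255, ERR=-110473943/1048576
(1,0): OLD=25611/256 → NEW=0, ERR=25611/256
Target (1,0): original=60, with diffused error = 25611/256

Answer: 25611/256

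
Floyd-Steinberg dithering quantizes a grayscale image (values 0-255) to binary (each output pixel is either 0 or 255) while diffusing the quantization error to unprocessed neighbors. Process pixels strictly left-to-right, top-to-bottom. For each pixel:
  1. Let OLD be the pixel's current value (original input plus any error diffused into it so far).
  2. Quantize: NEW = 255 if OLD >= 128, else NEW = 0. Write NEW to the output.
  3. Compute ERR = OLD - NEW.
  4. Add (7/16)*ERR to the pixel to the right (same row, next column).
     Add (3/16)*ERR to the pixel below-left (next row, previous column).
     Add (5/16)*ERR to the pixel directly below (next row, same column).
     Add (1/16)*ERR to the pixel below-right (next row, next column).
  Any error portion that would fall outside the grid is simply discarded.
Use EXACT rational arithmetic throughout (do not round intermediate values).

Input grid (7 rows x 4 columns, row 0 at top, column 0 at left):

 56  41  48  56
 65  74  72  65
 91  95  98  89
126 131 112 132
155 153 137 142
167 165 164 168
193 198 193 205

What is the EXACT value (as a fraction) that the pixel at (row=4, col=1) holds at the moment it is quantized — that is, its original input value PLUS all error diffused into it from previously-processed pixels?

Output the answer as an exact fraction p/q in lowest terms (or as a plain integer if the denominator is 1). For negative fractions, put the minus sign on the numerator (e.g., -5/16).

(0,0): OLD=56 → NEW=0, ERR=56
(0,1): OLD=131/2 → NEW=0, ERR=131/2
(0,2): OLD=2453/32 → NEW=0, ERR=2453/32
(0,3): OLD=45843/512 → NEW=0, ERR=45843/512
(1,0): OLD=3033/32 → NEW=0, ERR=3033/32
(1,1): OLD=39375/256 → NEW=255, ERR=-25905/256
(1,2): OLD=594459/8192 → NEW=0, ERR=594459/8192
(1,3): OLD=16976301/131072 → NEW=255, ERR=-16447059/131072
(2,0): OLD=416341/4096 → NEW=0, ERR=416341/4096
(2,1): OLD=16695639/131072 → NEW=0, ERR=16695639/131072
(2,2): OLD=38417819/262144 → NEW=255, ERR=-28428901/262144
(2,3): OLD=28842847/4194304 → NEW=0, ERR=28842847/4194304
(3,0): OLD=380942629/2097152 → NEW=255, ERR=-153831131/2097152
(3,1): OLD=4185336763/33554432 → NEW=0, ERR=4185336763/33554432
(3,2): OLD=76198714757/536870912 → NEW=255, ERR=-60703367803/536870912
(3,3): OLD=669184824355/8589934592 → NEW=0, ERR=669184824355/8589934592
(4,0): OLD=83464511169/536870912 → NEW=255, ERR=-53437571391/536870912
(4,1): OLD=526766530467/4294967296 → NEW=0, ERR=526766530467/4294967296
Target (4,1): original=153, with diffused error = 526766530467/4294967296

Answer: 526766530467/4294967296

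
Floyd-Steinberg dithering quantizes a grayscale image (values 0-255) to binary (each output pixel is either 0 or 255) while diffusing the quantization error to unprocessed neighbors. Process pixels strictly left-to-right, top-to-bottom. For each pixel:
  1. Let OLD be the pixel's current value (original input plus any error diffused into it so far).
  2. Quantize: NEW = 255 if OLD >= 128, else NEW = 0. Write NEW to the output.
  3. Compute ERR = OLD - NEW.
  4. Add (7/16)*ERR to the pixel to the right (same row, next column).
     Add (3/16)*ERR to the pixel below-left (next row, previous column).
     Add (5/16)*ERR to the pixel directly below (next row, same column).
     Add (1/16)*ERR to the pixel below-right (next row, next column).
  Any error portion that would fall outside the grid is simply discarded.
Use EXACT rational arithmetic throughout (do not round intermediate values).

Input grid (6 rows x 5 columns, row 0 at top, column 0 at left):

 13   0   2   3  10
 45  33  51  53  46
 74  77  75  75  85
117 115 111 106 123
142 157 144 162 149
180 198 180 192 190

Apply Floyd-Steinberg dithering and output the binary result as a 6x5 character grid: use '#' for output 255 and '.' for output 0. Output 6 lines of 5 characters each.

(0,0): OLD=13 → NEW=0, ERR=13
(0,1): OLD=91/16 → NEW=0, ERR=91/16
(0,2): OLD=1149/256 → NEW=0, ERR=1149/256
(0,3): OLD=20331/4096 → NEW=0, ERR=20331/4096
(0,4): OLD=797677/65536 → NEW=0, ERR=797677/65536
(1,0): OLD=12833/256 → NEW=0, ERR=12833/256
(1,1): OLD=119527/2048 → NEW=0, ERR=119527/2048
(1,2): OLD=5191923/65536 → NEW=0, ERR=5191923/65536
(1,3): OLD=24057911/262144 → NEW=0, ERR=24057911/262144
(1,4): OLD=378598085/4194304 → NEW=0, ERR=378598085/4194304
(2,0): OLD=3296733/32768 → NEW=0, ERR=3296733/32768
(2,1): OLD=164879951/1048576 → NEW=255, ERR=-102506929/1048576
(2,2): OLD=1305989293/16777216 → NEW=0, ERR=1305989293/16777216
(2,3): OLD=42845425079/268435456 → NEW=255, ERR=-25605616201/268435456
(2,4): OLD=331619594817/4294967296 → NEW=0, ERR=331619594817/4294967296
(3,0): OLD=2182890765/16777216 → NEW=255, ERR=-2095299315/16777216
(3,1): OLD=6804161545/134217728 → NEW=0, ERR=6804161545/134217728
(3,2): OLD=573420152499/4294967296 → NEW=255, ERR=-521796507981/4294967296
(3,3): OLD=364053965691/8589934592 → NEW=0, ERR=364053965691/8589934592
(3,4): OLD=21950185266631/137438953472 → NEW=255, ERR=-13096747868729/137438953472
(4,0): OLD=241543190051/2147483648 → NEW=0, ERR=241543190051/2147483648
(4,1): OLD=13157442206883/68719476736 → NEW=255, ERR=-4366024360797/68719476736
(4,2): OLD=98244809123309/1099511627776 → NEW=0, ERR=98244809123309/1099511627776
(4,3): OLD=3322740486208163/17592186044416 → NEW=255, ERR=-1163266955117917/17592186044416
(4,4): OLD=26160566729810933/281474976710656 → NEW=0, ERR=26160566729810933/281474976710656
(5,0): OLD=223460930325449/1099511627776 → NEW=255, ERR=-56914534757431/1099511627776
(5,1): OLD=1576986842652315/8796093022208 → NEW=255, ERR=-666016878010725/8796093022208
(5,2): OLD=44593341143914867/281474976710656 → NEW=255, ERR=-27182777917302413/281474976710656
(5,3): OLD=171245674487396221/1125899906842624 → NEW=255, ERR=-115858801757472899/1125899906842624
(5,4): OLD=3060486353967938639/18014398509481984 → NEW=255, ERR=-1533185265949967281/18014398509481984
Row 0: .....
Row 1: .....
Row 2: .#.#.
Row 3: #.#.#
Row 4: .#.#.
Row 5: #####

Answer: .....
.....
.#.#.
#.#.#
.#.#.
#####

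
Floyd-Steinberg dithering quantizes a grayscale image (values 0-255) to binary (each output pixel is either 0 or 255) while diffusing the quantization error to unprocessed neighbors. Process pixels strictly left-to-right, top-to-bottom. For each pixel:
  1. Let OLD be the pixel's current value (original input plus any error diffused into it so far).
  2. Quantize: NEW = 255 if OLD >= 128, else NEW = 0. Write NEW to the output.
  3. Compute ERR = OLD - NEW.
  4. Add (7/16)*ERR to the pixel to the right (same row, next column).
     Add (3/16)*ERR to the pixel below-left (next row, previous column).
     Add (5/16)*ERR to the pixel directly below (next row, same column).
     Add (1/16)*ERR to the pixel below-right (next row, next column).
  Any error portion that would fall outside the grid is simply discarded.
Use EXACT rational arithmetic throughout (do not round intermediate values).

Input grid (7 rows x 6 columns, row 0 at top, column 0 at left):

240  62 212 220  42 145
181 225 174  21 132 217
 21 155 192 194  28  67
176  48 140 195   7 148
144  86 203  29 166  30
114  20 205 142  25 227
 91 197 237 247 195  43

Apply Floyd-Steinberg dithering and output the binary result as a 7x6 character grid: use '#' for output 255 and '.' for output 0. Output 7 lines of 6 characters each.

(0,0): OLD=240 → NEW=255, ERR=-15
(0,1): OLD=887/16 → NEW=0, ERR=887/16
(0,2): OLD=60481/256 → NEW=255, ERR=-4799/256
(0,3): OLD=867527/4096 → NEW=255, ERR=-176953/4096
(0,4): OLD=1513841/65536 → NEW=0, ERR=1513841/65536
(0,5): OLD=162640407/1048576 → NEW=255, ERR=-104746473/1048576
(1,0): OLD=47797/256 → NEW=255, ERR=-17483/256
(1,1): OLD=425971/2048 → NEW=255, ERR=-96269/2048
(1,2): OLD=9367791/65536 → NEW=255, ERR=-7343889/65536
(1,3): OLD=-10057597/262144 → NEW=0, ERR=-10057597/262144
(1,4): OLD=1694547689/16777216 → NEW=0, ERR=1694547689/16777216
(1,5): OLD=62120153231/268435456 → NEW=255, ERR=-6330888049/268435456
(2,0): OLD=-299999/32768 → NEW=0, ERR=-299999/32768
(2,1): OLD=116418939/1048576 → NEW=0, ERR=116418939/1048576
(2,2): OLD=3278666033/16777216 → NEW=255, ERR=-999524047/16777216
(2,3): OLD=22532493289/134217728 → NEW=255, ERR=-11693027351/134217728
(2,4): OLD=62828873019/4294967296 → NEW=0, ERR=62828873019/4294967296
(2,5): OLD=4971340216909/68719476736 → NEW=0, ERR=4971340216909/68719476736
(3,0): OLD=3254046993/16777216 → NEW=255, ERR=-1024143087/16777216
(3,1): OLD=5938621885/134217728 → NEW=0, ERR=5938621885/134217728
(3,2): OLD=141029822087/1073741824 → NEW=255, ERR=-132774343033/1073741824
(3,3): OLD=7744340445461/68719476736 → NEW=0, ERR=7744340445461/68719476736
(3,4): OLD=37930232500597/549755813888 → NEW=0, ERR=37930232500597/549755813888
(3,5): OLD=1774229099213755/8796093022208 → NEW=255, ERR=-468774621449285/8796093022208
(4,0): OLD=286087787487/2147483648 → NEW=255, ERR=-261520542753/2147483648
(4,1): OLD=671647077843/34359738368 → NEW=0, ERR=671647077843/34359738368
(4,2): OLD=216389725499273/1099511627776 → NEW=255, ERR=-63985739583607/1099511627776
(4,3): OLD=773440921577485/17592186044416 → NEW=0, ERR=773440921577485/17592186044416
(4,4): OLD=57377673210449117/281474976710656 → NEW=255, ERR=-14398445850768163/281474976710656
(4,5): OLD=-21264792525842197/4503599627370496 → NEW=0, ERR=-21264792525842197/4503599627370496
(5,0): OLD=43765460596521/549755813888 → NEW=0, ERR=43765460596521/549755813888
(5,1): OLD=746167965054137/17592186044416 → NEW=0, ERR=746167965054137/17592186044416
(5,2): OLD=30235446441481475/140737488355328 → NEW=255, ERR=-5652613089127165/140737488355328
(5,3): OLD=562674150679321041/4503599627370496 → NEW=0, ERR=562674150679321041/4503599627370496
(5,4): OLD=590311216998537777/9007199254740992 → NEW=0, ERR=590311216998537777/9007199254740992
(5,5): OLD=36172928019726044197/144115188075855872 → NEW=255, ERR=-576444939617203163/144115188075855872
(6,0): OLD=34855200471275467/281474976710656 → NEW=0, ERR=34855200471275467/281474976710656
(6,1): OLD=1179381204385902703/4503599627370496 → NEW=255, ERR=30963299406426223/4503599627370496
(6,2): OLD=4567254059916345047/18014398509481984 → NEW=255, ERR=-26417560001560873/18014398509481984
(6,3): OLD=85079795829631245019/288230376151711744 → NEW=255, ERR=11581049910944750299/288230376151711744
(6,4): OLD=1107348393695493265339/4611686018427387904 → NEW=255, ERR=-68631541003490650181/4611686018427387904
(6,5): OLD=2902427346418107162429/73786976294838206464 → NEW=0, ERR=2902427346418107162429/73786976294838206464
Row 0: #.##.#
Row 1: ###..#
Row 2: ..##..
Row 3: #.#..#
Row 4: #.#.#.
Row 5: ..#..#
Row 6: .####.

Answer: #.##.#
###..#
..##..
#.#..#
#.#.#.
..#..#
.####.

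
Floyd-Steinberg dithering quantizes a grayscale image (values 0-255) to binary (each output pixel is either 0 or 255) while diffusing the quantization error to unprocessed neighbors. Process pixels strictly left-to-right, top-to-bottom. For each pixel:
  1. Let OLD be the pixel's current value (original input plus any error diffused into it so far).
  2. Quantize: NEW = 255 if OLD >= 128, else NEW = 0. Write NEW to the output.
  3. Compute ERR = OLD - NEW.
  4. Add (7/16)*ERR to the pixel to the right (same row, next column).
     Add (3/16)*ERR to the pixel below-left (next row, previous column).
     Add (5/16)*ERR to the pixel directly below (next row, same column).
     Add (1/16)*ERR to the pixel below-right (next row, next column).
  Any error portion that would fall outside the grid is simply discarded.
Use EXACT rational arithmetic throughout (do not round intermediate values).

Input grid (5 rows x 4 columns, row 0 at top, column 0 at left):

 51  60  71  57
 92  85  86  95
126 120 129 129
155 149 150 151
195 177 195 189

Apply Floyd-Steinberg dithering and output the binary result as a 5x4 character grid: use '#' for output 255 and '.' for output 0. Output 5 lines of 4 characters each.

(0,0): OLD=51 → NEW=0, ERR=51
(0,1): OLD=1317/16 → NEW=0, ERR=1317/16
(0,2): OLD=27395/256 → NEW=0, ERR=27395/256
(0,3): OLD=425237/4096 → NEW=0, ERR=425237/4096
(1,0): OLD=31583/256 → NEW=0, ERR=31583/256
(1,1): OLD=384921/2048 → NEW=255, ERR=-137319/2048
(1,2): OLD=7518093/65536 → NEW=0, ERR=7518093/65536
(1,3): OLD=193273451/1048576 → NEW=255, ERR=-74113429/1048576
(2,0): OLD=4980131/32768 → NEW=255, ERR=-3375709/32768
(2,1): OLD=87237681/1048576 → NEW=0, ERR=87237681/1048576
(2,2): OLD=385465557/2097152 → NEW=255, ERR=-149308203/2097152
(2,3): OLD=2782808993/33554432 → NEW=0, ERR=2782808993/33554432
(3,0): OLD=2322068083/16777216 → NEW=255, ERR=-1956121997/16777216
(3,1): OLD=27971283565/268435456 → NEW=0, ERR=27971283565/268435456
(3,2): OLD=833607091603/4294967296 → NEW=255, ERR=-261609568877/4294967296
(3,3): OLD=10020588560773/68719476736 → NEW=255, ERR=-7502878006907/68719476736
(4,0): OLD=764942713655/4294967296 → NEW=255, ERR=-330273946825/4294967296
(4,1): OLD=5401768250917/34359738368 → NEW=255, ERR=-3359965032923/34359738368
(4,2): OLD=131088506017157/1099511627776 → NEW=0, ERR=131088506017157/1099511627776
(4,3): OLD=3575340414329651/17592186044416 → NEW=255, ERR=-910667026996429/17592186044416
Row 0: ....
Row 1: .#.#
Row 2: #.#.
Row 3: #.##
Row 4: ##.#

Answer: ....
.#.#
#.#.
#.##
##.#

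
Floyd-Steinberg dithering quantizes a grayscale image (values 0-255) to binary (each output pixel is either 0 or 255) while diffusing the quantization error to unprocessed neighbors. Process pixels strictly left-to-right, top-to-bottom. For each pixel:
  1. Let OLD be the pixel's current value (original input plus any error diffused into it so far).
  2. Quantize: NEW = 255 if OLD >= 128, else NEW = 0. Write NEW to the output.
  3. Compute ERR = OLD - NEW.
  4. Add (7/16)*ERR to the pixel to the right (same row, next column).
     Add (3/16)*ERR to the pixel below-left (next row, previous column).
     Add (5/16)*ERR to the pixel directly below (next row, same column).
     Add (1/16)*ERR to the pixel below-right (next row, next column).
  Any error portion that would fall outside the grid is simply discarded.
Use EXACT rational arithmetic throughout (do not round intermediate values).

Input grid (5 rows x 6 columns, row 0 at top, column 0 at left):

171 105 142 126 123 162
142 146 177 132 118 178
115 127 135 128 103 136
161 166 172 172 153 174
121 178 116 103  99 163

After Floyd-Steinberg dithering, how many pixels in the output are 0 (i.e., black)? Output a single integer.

Answer: 13

Derivation:
(0,0): OLD=171 → NEW=255, ERR=-84
(0,1): OLD=273/4 → NEW=0, ERR=273/4
(0,2): OLD=10999/64 → NEW=255, ERR=-5321/64
(0,3): OLD=91777/1024 → NEW=0, ERR=91777/1024
(0,4): OLD=2657671/16384 → NEW=255, ERR=-1520249/16384
(0,5): OLD=31825585/262144 → NEW=0, ERR=31825585/262144
(1,0): OLD=8227/64 → NEW=255, ERR=-8093/64
(1,1): OLD=46677/512 → NEW=0, ERR=46677/512
(1,2): OLD=3472985/16384 → NEW=255, ERR=-704935/16384
(1,3): OLD=7771925/65536 → NEW=0, ERR=7771925/65536
(1,4): OLD=709893519/4194304 → NEW=255, ERR=-359654001/4194304
(1,5): OLD=11584662841/67108864 → NEW=255, ERR=-5528097479/67108864
(2,0): OLD=758391/8192 → NEW=0, ERR=758391/8192
(2,1): OLD=47191469/262144 → NEW=255, ERR=-19655251/262144
(2,2): OLD=489411207/4194304 → NEW=0, ERR=489411207/4194304
(2,3): OLD=6621701839/33554432 → NEW=255, ERR=-1934678321/33554432
(2,4): OLD=46111750061/1073741824 → NEW=0, ERR=46111750061/1073741824
(2,5): OLD=2124925236875/17179869184 → NEW=0, ERR=2124925236875/17179869184
(3,0): OLD=737659751/4194304 → NEW=255, ERR=-331887769/4194304
(3,1): OLD=4550483387/33554432 → NEW=255, ERR=-4005896773/33554432
(3,2): OLD=37778530321/268435456 → NEW=255, ERR=-30672510959/268435456
(3,3): OLD=2050183180611/17179869184 → NEW=0, ERR=2050183180611/17179869184
(3,4): OLD=32740381220931/137438953472 → NEW=255, ERR=-2306551914429/137438953472
(3,5): OLD=457383496547853/2199023255552 → NEW=255, ERR=-103367433617907/2199023255552
(4,0): OLD=39668179273/536870912 → NEW=0, ERR=39668179273/536870912
(4,1): OLD=1259697170261/8589934592 → NEW=255, ERR=-930736150699/8589934592
(4,2): OLD=13139857982895/274877906944 → NEW=0, ERR=13139857982895/274877906944
(4,3): OLD=663744488264267/4398046511104 → NEW=255, ERR=-457757372067253/4398046511104
(4,4): OLD=3297798055338299/70368744177664 → NEW=0, ERR=3297798055338299/70368744177664
(4,5): OLD=188886527243663037/1125899906842624 → NEW=255, ERR=-98217949001206083/1125899906842624
Output grid:
  Row 0: #.#.#.  (3 black, running=3)
  Row 1: #.#.##  (2 black, running=5)
  Row 2: .#.#..  (4 black, running=9)
  Row 3: ###.##  (1 black, running=10)
  Row 4: .#.#.#  (3 black, running=13)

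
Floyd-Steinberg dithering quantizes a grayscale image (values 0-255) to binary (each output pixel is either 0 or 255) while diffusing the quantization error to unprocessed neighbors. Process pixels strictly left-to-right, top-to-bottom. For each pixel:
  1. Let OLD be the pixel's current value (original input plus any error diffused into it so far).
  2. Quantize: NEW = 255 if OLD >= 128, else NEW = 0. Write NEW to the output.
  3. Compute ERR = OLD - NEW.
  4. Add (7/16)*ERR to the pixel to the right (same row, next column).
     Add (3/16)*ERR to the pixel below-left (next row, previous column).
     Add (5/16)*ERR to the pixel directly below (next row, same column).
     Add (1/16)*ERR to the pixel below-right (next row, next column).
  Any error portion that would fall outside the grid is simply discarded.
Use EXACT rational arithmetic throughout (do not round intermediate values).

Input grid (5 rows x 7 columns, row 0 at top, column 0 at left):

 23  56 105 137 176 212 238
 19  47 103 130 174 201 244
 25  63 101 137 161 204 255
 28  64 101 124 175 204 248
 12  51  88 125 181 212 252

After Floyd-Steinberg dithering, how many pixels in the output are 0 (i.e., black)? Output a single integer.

(0,0): OLD=23 → NEW=0, ERR=23
(0,1): OLD=1057/16 → NEW=0, ERR=1057/16
(0,2): OLD=34279/256 → NEW=255, ERR=-31001/256
(0,3): OLD=344145/4096 → NEW=0, ERR=344145/4096
(0,4): OLD=13943351/65536 → NEW=255, ERR=-2768329/65536
(0,5): OLD=202919809/1048576 → NEW=255, ERR=-64467071/1048576
(0,6): OLD=3541707911/16777216 → NEW=255, ERR=-736482169/16777216
(1,0): OLD=9875/256 → NEW=0, ERR=9875/256
(1,1): OLD=129541/2048 → NEW=0, ERR=129541/2048
(1,2): OLD=7386729/65536 → NEW=0, ERR=7386729/65536
(1,3): OLD=49828085/262144 → NEW=255, ERR=-17018635/262144
(1,4): OLD=2115947391/16777216 → NEW=0, ERR=2115947391/16777216
(1,5): OLD=30345826991/134217728 → NEW=255, ERR=-3879693649/134217728
(1,6): OLD=459117082721/2147483648 → NEW=255, ERR=-88491247519/2147483648
(2,0): OLD=1602823/32768 → NEW=0, ERR=1602823/32768
(2,1): OLD=133914557/1048576 → NEW=0, ERR=133914557/1048576
(2,2): OLD=3084940407/16777216 → NEW=255, ERR=-1193249673/16777216
(2,3): OLD=15607895679/134217728 → NEW=0, ERR=15607895679/134217728
(2,4): OLD=259642705327/1073741824 → NEW=255, ERR=-14161459793/1073741824
(2,5): OLD=6506118221541/34359738368 → NEW=255, ERR=-2255615062299/34359738368
(2,6): OLD=116325925729683/549755813888 → NEW=255, ERR=-23861806811757/549755813888
(3,0): OLD=1127957399/16777216 → NEW=0, ERR=1127957399/16777216
(3,1): OLD=16514815947/134217728 → NEW=0, ERR=16514815947/134217728
(3,2): OLD=174367161745/1073741824 → NEW=255, ERR=-99437003375/1073741824
(3,3): OLD=484927055975/4294967296 → NEW=0, ERR=484927055975/4294967296
(3,4): OLD=118326125105047/549755813888 → NEW=255, ERR=-21861607436393/549755813888
(3,5): OLD=691043215821237/4398046511104 → NEW=255, ERR=-430458644510283/4398046511104
(3,6): OLD=13195047044044139/70368744177664 → NEW=255, ERR=-4748982721260181/70368744177664
(4,0): OLD=120432547577/2147483648 → NEW=0, ERR=120432547577/2147483648
(4,1): OLD=3464316292389/34359738368 → NEW=0, ERR=3464316292389/34359738368
(4,2): OLD=72584847354699/549755813888 → NEW=255, ERR=-67602885186741/549755813888
(4,3): OLD=410074089627817/4398046511104 → NEW=0, ERR=410074089627817/4398046511104
(4,4): OLD=6968993198941867/35184372088832 → NEW=255, ERR=-2003021683710293/35184372088832
(4,5): OLD=159166551202230699/1125899906842624 → NEW=255, ERR=-127937925042638421/1125899906842624
(4,6): OLD=3153946918395544093/18014398509481984 → NEW=255, ERR=-1439724701522361827/18014398509481984
Output grid:
  Row 0: ..#.###  (3 black, running=3)
  Row 1: ...#.##  (4 black, running=7)
  Row 2: ..#.###  (3 black, running=10)
  Row 3: ..#.###  (3 black, running=13)
  Row 4: ..#.###  (3 black, running=16)

Answer: 16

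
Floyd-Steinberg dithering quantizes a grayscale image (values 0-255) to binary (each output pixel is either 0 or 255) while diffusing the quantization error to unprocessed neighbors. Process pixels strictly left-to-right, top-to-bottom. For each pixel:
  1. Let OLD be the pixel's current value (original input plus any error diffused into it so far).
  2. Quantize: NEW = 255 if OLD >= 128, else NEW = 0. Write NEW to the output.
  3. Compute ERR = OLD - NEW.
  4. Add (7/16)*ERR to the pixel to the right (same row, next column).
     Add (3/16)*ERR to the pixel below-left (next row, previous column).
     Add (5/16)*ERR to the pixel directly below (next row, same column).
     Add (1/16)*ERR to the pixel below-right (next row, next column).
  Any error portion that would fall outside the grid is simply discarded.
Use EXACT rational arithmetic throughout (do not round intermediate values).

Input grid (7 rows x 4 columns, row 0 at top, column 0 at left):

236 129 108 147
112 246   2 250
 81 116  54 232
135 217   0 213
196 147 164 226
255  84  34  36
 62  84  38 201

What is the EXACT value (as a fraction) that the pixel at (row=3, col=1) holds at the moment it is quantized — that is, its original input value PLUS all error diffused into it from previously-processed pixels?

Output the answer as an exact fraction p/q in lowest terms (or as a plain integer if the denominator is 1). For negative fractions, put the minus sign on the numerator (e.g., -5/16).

(0,0): OLD=236 → NEW=255, ERR=-19
(0,1): OLD=1931/16 → NEW=0, ERR=1931/16
(0,2): OLD=41165/256 → NEW=255, ERR=-24115/256
(0,3): OLD=433307/4096 → NEW=0, ERR=433307/4096
(1,0): OLD=32945/256 → NEW=255, ERR=-32335/256
(1,1): OLD=429271/2048 → NEW=255, ERR=-92969/2048
(1,2): OLD=-1305437/65536 → NEW=0, ERR=-1305437/65536
(1,3): OLD=281497061/1048576 → NEW=255, ERR=14110181/1048576
(2,0): OLD=1081901/32768 → NEW=0, ERR=1081901/32768
(2,1): OLD=109712319/1048576 → NEW=0, ERR=109712319/1048576
(2,2): OLD=195531419/2097152 → NEW=0, ERR=195531419/2097152
(2,3): OLD=9252675983/33554432 → NEW=255, ERR=696295823/33554432
(3,0): OLD=2767165277/16777216 → NEW=255, ERR=-1511024803/16777216
(3,1): OLD=61696993219/268435456 → NEW=255, ERR=-6754048061/268435456
Target (3,1): original=217, with diffused error = 61696993219/268435456

Answer: 61696993219/268435456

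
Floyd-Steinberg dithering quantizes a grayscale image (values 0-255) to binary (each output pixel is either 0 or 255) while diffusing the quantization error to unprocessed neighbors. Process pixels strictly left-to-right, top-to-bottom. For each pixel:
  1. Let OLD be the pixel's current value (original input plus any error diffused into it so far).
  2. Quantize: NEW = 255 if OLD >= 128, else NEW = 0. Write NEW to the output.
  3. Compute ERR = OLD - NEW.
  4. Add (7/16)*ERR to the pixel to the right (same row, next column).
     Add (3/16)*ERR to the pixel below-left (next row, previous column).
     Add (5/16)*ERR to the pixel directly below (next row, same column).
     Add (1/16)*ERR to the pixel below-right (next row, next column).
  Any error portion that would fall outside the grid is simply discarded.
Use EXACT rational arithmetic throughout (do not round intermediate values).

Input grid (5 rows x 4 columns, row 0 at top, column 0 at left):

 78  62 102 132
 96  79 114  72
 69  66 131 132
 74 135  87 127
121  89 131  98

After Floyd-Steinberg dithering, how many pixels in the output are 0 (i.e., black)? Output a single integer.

(0,0): OLD=78 → NEW=0, ERR=78
(0,1): OLD=769/8 → NEW=0, ERR=769/8
(0,2): OLD=18439/128 → NEW=255, ERR=-14201/128
(0,3): OLD=170929/2048 → NEW=0, ERR=170929/2048
(1,0): OLD=17715/128 → NEW=255, ERR=-14925/128
(1,1): OLD=43109/1024 → NEW=0, ERR=43109/1024
(1,2): OLD=3912649/32768 → NEW=0, ERR=3912649/32768
(1,3): OLD=75176143/524288 → NEW=255, ERR=-58517297/524288
(2,0): OLD=662823/16384 → NEW=0, ERR=662823/16384
(2,1): OLD=58697117/524288 → NEW=0, ERR=58697117/524288
(2,2): OLD=208664913/1048576 → NEW=255, ERR=-58721967/1048576
(2,3): OLD=1343570541/16777216 → NEW=0, ERR=1343570541/16777216
(3,0): OLD=902900023/8388608 → NEW=0, ERR=902900023/8388608
(3,1): OLD=28065500969/134217728 → NEW=255, ERR=-6160019671/134217728
(3,2): OLD=153401035735/2147483648 → NEW=0, ERR=153401035735/2147483648
(3,3): OLD=6177116580705/34359738368 → NEW=255, ERR=-2584616703135/34359738368
(4,0): OLD=313597464235/2147483648 → NEW=255, ERR=-234010866005/2147483648
(4,1): OLD=809242296065/17179869184 → NEW=0, ERR=809242296065/17179869184
(4,2): OLD=86288671477857/549755813888 → NEW=255, ERR=-53899061063583/549755813888
(4,3): OLD=317225017628663/8796093022208 → NEW=0, ERR=317225017628663/8796093022208
Output grid:
  Row 0: ..#.  (3 black, running=3)
  Row 1: #..#  (2 black, running=5)
  Row 2: ..#.  (3 black, running=8)
  Row 3: .#.#  (2 black, running=10)
  Row 4: #.#.  (2 black, running=12)

Answer: 12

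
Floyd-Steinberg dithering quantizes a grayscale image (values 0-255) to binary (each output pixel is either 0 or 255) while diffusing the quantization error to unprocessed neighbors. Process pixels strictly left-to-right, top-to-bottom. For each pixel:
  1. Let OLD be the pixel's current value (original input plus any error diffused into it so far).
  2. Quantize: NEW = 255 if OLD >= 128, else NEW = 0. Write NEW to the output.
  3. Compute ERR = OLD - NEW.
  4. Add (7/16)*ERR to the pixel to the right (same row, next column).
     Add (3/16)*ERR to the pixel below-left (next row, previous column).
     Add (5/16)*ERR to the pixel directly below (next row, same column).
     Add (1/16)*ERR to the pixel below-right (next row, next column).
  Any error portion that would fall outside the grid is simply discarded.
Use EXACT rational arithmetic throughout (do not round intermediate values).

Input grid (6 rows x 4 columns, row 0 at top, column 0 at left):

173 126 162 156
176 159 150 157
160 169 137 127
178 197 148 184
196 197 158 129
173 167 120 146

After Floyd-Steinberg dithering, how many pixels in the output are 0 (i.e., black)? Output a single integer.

(0,0): OLD=173 → NEW=255, ERR=-82
(0,1): OLD=721/8 → NEW=0, ERR=721/8
(0,2): OLD=25783/128 → NEW=255, ERR=-6857/128
(0,3): OLD=271489/2048 → NEW=255, ERR=-250751/2048
(1,0): OLD=21411/128 → NEW=255, ERR=-11229/128
(1,1): OLD=136821/1024 → NEW=255, ERR=-124299/1024
(1,2): OLD=2058777/32768 → NEW=0, ERR=2058777/32768
(1,3): OLD=74909183/524288 → NEW=255, ERR=-58784257/524288
(2,0): OLD=1799383/16384 → NEW=0, ERR=1799383/16384
(2,1): OLD=97209901/524288 → NEW=255, ERR=-36483539/524288
(2,2): OLD=102320353/1048576 → NEW=0, ERR=102320353/1048576
(2,3): OLD=2324987197/16777216 → NEW=255, ERR=-1953202883/16777216
(3,0): OLD=1671622887/8388608 → NEW=255, ERR=-467472153/8388608
(3,1): OLD=23626876793/134217728 → NEW=255, ERR=-10598643847/134217728
(3,2): OLD=252905443719/2147483648 → NEW=0, ERR=252905443719/2147483648
(3,3): OLD=7052032203569/34359738368 → NEW=255, ERR=-1709701080271/34359738368
(4,0): OLD=351713091227/2147483648 → NEW=255, ERR=-195895239013/2147483648
(4,1): OLD=2594376868817/17179869184 → NEW=255, ERR=-1786489773103/17179869184
(4,2): OLD=74240641202737/549755813888 → NEW=255, ERR=-65947091338703/549755813888
(4,3): OLD=601034067664295/8796093022208 → NEW=0, ERR=601034067664295/8796093022208
(5,0): OLD=34358599021483/274877906944 → NEW=0, ERR=34358599021483/274877906944
(5,1): OLD=1416139102109581/8796093022208 → NEW=255, ERR=-826864618553459/8796093022208
(5,2): OLD=209784325151033/4398046511104 → NEW=0, ERR=209784325151033/4398046511104
(5,3): OLD=25434670728894577/140737488355328 → NEW=255, ERR=-10453388801714063/140737488355328
Output grid:
  Row 0: #.##  (1 black, running=1)
  Row 1: ##.#  (1 black, running=2)
  Row 2: .#.#  (2 black, running=4)
  Row 3: ##.#  (1 black, running=5)
  Row 4: ###.  (1 black, running=6)
  Row 5: .#.#  (2 black, running=8)

Answer: 8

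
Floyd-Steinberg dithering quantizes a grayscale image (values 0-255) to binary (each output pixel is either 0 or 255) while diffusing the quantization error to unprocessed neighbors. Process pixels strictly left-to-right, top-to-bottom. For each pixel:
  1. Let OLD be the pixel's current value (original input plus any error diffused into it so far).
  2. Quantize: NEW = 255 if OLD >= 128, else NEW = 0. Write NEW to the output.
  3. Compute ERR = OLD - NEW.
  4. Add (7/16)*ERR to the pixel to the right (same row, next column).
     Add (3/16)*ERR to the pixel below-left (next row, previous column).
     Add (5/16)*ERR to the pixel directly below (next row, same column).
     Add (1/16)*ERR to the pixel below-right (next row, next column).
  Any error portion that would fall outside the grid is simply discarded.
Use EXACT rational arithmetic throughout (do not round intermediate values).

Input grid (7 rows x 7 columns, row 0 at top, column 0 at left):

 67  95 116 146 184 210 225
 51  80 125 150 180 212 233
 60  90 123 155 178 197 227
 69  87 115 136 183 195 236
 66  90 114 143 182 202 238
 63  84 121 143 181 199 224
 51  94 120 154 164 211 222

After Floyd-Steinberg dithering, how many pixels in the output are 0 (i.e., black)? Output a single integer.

(0,0): OLD=67 → NEW=0, ERR=67
(0,1): OLD=1989/16 → NEW=0, ERR=1989/16
(0,2): OLD=43619/256 → NEW=255, ERR=-21661/256
(0,3): OLD=446389/4096 → NEW=0, ERR=446389/4096
(0,4): OLD=15183347/65536 → NEW=255, ERR=-1528333/65536
(0,5): OLD=209502629/1048576 → NEW=255, ERR=-57884251/1048576
(0,6): OLD=3369683843/16777216 → NEW=255, ERR=-908506237/16777216
(1,0): OLD=24383/256 → NEW=0, ERR=24383/256
(1,1): OLD=304825/2048 → NEW=255, ERR=-217415/2048
(1,2): OLD=5263661/65536 → NEW=0, ERR=5263661/65536
(1,3): OLD=54928233/262144 → NEW=255, ERR=-11918487/262144
(1,4): OLD=2504537435/16777216 → NEW=255, ERR=-1773652645/16777216
(1,5): OLD=18372618059/134217728 → NEW=255, ERR=-15852902581/134217728
(1,6): OLD=345643938309/2147483648 → NEW=255, ERR=-201964391931/2147483648
(2,0): OLD=2289155/32768 → NEW=0, ERR=2289155/32768
(2,1): OLD=113666641/1048576 → NEW=0, ERR=113666641/1048576
(2,2): OLD=3026018611/16777216 → NEW=255, ERR=-1252171469/16777216
(2,3): OLD=12527459419/134217728 → NEW=0, ERR=12527459419/134217728
(2,4): OLD=172668613195/1073741824 → NEW=255, ERR=-101135551925/1073741824
(2,5): OLD=3251817810713/34359738368 → NEW=0, ERR=3251817810713/34359738368
(2,6): OLD=127341800012351/549755813888 → NEW=255, ERR=-12845932529089/549755813888
(3,0): OLD=1864892627/16777216 → NEW=0, ERR=1864892627/16777216
(3,1): OLD=21458498647/134217728 → NEW=255, ERR=-12767021993/134217728
(3,2): OLD=79818157557/1073741824 → NEW=0, ERR=79818157557/1073741824
(3,3): OLD=753185514723/4294967296 → NEW=255, ERR=-342031145757/4294967296
(3,4): OLD=78232364514515/549755813888 → NEW=255, ERR=-61955368026925/549755813888
(3,5): OLD=725688393913129/4398046511104 → NEW=255, ERR=-395813466418391/4398046511104
(3,6): OLD=13738724739607671/70368744177664 → NEW=255, ERR=-4205305025696649/70368744177664
(4,0): OLD=178028559869/2147483648 → NEW=0, ERR=178028559869/2147483648
(4,1): OLD=4034829814361/34359738368 → NEW=0, ERR=4034829814361/34359738368
(4,2): OLD=92209771564503/549755813888 → NEW=255, ERR=-47977960976937/549755813888
(4,3): OLD=279048217320557/4398046511104 → NEW=0, ERR=279048217320557/4398046511104
(4,4): OLD=5372276973995703/35184372088832 → NEW=255, ERR=-3599737908656457/35184372088832
(4,5): OLD=124824170963012023/1125899906842624 → NEW=0, ERR=124824170963012023/1125899906842624
(4,6): OLD=4723443392538956337/18014398509481984 → NEW=255, ERR=129771772621050417/18014398509481984
(5,0): OLD=60981390507547/549755813888 → NEW=0, ERR=60981390507547/549755813888
(5,1): OLD=695084680481417/4398046511104 → NEW=255, ERR=-426417179850103/4398046511104
(5,2): OLD=2482091107834511/35184372088832 → NEW=0, ERR=2482091107834511/35184372088832
(5,3): OLD=47584303279209067/281474976710656 → NEW=255, ERR=-24191815782008213/281474976710656
(5,4): OLD=2453186079458074681/18014398509481984 → NEW=255, ERR=-2140485540459831239/18014398509481984
(5,5): OLD=25453314628321912745/144115188075855872 → NEW=255, ERR=-11296058331021334615/144115188075855872
(5,6): OLD=458604790534825658567/2305843009213693952 → NEW=255, ERR=-129385176814666299193/2305843009213693952
(6,0): OLD=4748810033812435/70368744177664 → NEW=0, ERR=4748810033812435/70368744177664
(6,1): OLD=127661051723858543/1125899906842624 → NEW=0, ERR=127661051723858543/1125899906842624
(6,2): OLD=3053025173032644717/18014398509481984 → NEW=255, ERR=-1540646446885261203/18014398509481984
(6,3): OLD=10355472887377963955/144115188075855872 → NEW=0, ERR=10355472887377963955/144115188075855872
(6,4): OLD=39844094678855762169/288230376151711744 → NEW=255, ERR=-33654651239830732551/288230376151711744
(6,5): OLD=4334043183570345693725/36893488147419103232 → NEW=0, ERR=4334043183570345693725/36893488147419103232
(6,6): OLD=148141367106710308939259/590295810358705651712 → NEW=255, ERR=-2384064534759632247301/590295810358705651712
Output grid:
  Row 0: ..#.###  (3 black, running=3)
  Row 1: .#.####  (2 black, running=5)
  Row 2: ..#.#.#  (4 black, running=9)
  Row 3: .#.####  (2 black, running=11)
  Row 4: ..#.#.#  (4 black, running=15)
  Row 5: .#.####  (2 black, running=17)
  Row 6: ..#.#.#  (4 black, running=21)

Answer: 21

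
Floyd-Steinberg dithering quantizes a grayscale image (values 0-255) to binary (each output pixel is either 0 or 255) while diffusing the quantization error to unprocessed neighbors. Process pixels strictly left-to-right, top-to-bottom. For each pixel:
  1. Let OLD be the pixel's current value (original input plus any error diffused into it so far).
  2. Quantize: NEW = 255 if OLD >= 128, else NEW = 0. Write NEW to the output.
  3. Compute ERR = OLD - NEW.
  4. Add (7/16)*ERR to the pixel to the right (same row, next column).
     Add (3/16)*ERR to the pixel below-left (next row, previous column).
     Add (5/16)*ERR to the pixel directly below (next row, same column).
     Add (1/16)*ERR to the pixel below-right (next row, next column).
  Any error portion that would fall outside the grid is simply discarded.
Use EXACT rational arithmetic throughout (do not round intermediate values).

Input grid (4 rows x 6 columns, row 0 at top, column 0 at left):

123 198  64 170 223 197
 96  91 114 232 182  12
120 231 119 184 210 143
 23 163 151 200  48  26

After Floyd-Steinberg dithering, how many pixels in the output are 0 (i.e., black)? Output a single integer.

(0,0): OLD=123 → NEW=0, ERR=123
(0,1): OLD=4029/16 → NEW=255, ERR=-51/16
(0,2): OLD=16027/256 → NEW=0, ERR=16027/256
(0,3): OLD=808509/4096 → NEW=255, ERR=-235971/4096
(0,4): OLD=12962731/65536 → NEW=255, ERR=-3748949/65536
(0,5): OLD=180326829/1048576 → NEW=255, ERR=-87060051/1048576
(1,0): OLD=34263/256 → NEW=255, ERR=-31017/256
(1,1): OLD=115553/2048 → NEW=0, ERR=115553/2048
(1,2): OLD=9650037/65536 → NEW=255, ERR=-7061643/65536
(1,3): OLD=41954129/262144 → NEW=255, ERR=-24892591/262144
(1,4): OLD=1734956115/16777216 → NEW=0, ERR=1734956115/16777216
(1,5): OLD=7441383253/268435456 → NEW=0, ERR=7441383253/268435456
(2,0): OLD=3038139/32768 → NEW=0, ERR=3038139/32768
(2,1): OLD=274118201/1048576 → NEW=255, ERR=6731321/1048576
(2,2): OLD=1239128555/16777216 → NEW=0, ERR=1239128555/16777216
(2,3): OLD=26748741203/134217728 → NEW=255, ERR=-7476779437/134217728
(2,4): OLD=932898845817/4294967296 → NEW=255, ERR=-162317814663/4294967296
(2,5): OLD=9730119896287/68719476736 → NEW=255, ERR=-7793346671393/68719476736
(3,0): OLD=892172171/16777216 → NEW=0, ERR=892172171/16777216
(3,1): OLD=27905801519/134217728 → NEW=255, ERR=-6319719121/134217728
(3,2): OLD=154014204989/1073741824 → NEW=255, ERR=-119789960131/1073741824
(3,3): OLD=9023755219703/68719476736 → NEW=255, ERR=-8499711347977/68719476736
(3,4): OLD=-23457498780777/549755813888 → NEW=0, ERR=-23457498780777/549755813888
(3,5): OLD=-268014620020615/8796093022208 → NEW=0, ERR=-268014620020615/8796093022208
Output grid:
  Row 0: .#.###  (2 black, running=2)
  Row 1: #.##..  (3 black, running=5)
  Row 2: .#.###  (2 black, running=7)
  Row 3: .###..  (3 black, running=10)

Answer: 10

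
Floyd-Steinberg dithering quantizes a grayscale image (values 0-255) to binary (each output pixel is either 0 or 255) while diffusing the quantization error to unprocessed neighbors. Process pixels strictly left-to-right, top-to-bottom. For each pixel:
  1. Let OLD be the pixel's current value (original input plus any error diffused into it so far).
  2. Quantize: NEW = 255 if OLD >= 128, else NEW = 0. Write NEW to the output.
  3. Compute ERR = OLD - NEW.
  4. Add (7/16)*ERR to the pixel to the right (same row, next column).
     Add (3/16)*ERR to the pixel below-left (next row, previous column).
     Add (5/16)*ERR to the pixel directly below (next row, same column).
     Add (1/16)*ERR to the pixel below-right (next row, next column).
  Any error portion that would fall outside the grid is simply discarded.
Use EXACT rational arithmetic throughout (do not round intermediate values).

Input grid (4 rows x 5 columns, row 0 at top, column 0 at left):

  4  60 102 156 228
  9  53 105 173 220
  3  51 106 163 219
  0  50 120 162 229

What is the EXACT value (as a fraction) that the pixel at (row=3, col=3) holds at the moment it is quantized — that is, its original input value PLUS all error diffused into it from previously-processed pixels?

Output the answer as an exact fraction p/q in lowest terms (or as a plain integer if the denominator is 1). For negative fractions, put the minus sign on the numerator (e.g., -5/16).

Answer: 330569793639/2147483648

Derivation:
(0,0): OLD=4 → NEW=0, ERR=4
(0,1): OLD=247/4 → NEW=0, ERR=247/4
(0,2): OLD=8257/64 → NEW=255, ERR=-8063/64
(0,3): OLD=103303/1024 → NEW=0, ERR=103303/1024
(0,4): OLD=4458673/16384 → NEW=255, ERR=280753/16384
(1,0): OLD=1397/64 → NEW=0, ERR=1397/64
(1,1): OLD=29939/512 → NEW=0, ERR=29939/512
(1,2): OLD=1867567/16384 → NEW=0, ERR=1867567/16384
(1,3): OLD=16366563/65536 → NEW=255, ERR=-345117/65536
(1,4): OLD=240497353/1048576 → NEW=255, ERR=-26889527/1048576
(2,0): OLD=170273/8192 → NEW=0, ERR=170273/8192
(2,1): OLD=26503739/262144 → NEW=0, ERR=26503739/262144
(2,2): OLD=790715121/4194304 → NEW=255, ERR=-278832399/4194304
(2,3): OLD=9031903427/67108864 → NEW=255, ERR=-8080856893/67108864
(2,4): OLD=169625412757/1073741824 → NEW=255, ERR=-104178752363/1073741824
(3,0): OLD=106754897/4194304 → NEW=0, ERR=106754897/4194304
(3,1): OLD=2736854589/33554432 → NEW=0, ERR=2736854589/33554432
(3,2): OLD=127400777711/1073741824 → NEW=0, ERR=127400777711/1073741824
(3,3): OLD=330569793639/2147483648 → NEW=255, ERR=-217038536601/2147483648
Target (3,3): original=162, with diffused error = 330569793639/2147483648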